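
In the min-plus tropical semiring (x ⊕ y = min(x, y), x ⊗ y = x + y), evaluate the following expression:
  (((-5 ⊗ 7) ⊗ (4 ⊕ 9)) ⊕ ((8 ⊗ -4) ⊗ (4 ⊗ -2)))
(((-5 ⊗ 7) ⊗ (4 ⊕ 9)) ⊕ ((8 ⊗ -4) ⊗ (4 ⊗ -2))) = 6

Expand innermost to outermost. Recall ⊕ takes the minimum of its arguments and ⊗ takes their sum. Working out the expression (((-5 ⊗ 7) ⊗ (4 ⊕ 9)) ⊕ ((8 ⊗ -4) ⊗ (4 ⊗ -2))) gives 6.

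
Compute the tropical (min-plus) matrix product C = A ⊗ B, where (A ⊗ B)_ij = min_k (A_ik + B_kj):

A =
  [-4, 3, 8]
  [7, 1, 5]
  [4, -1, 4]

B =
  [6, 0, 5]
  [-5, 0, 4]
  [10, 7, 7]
A ⊗ B =
  [-2, -4, 1]
  [-4, 1, 5]
  [-6, -1, 3]

Apply the min-plus product entry-by-entry:
  C[0][0] = min over k of (A[0][0] + B[0][0] = -4 + 6 = 2, A[0][1] + B[1][0] = 3 + -5 = -2, A[0][2] + B[2][0] = 8 + 10 = 18) = -2 (attained at k = 1)
  C[0][1] = min over k of (A[0][0] + B[0][1] = -4 + 0 = -4, A[0][1] + B[1][1] = 3 + 0 = 3, A[0][2] + B[2][1] = 8 + 7 = 15) = -4 (attained at k = 0)
  C[0][2] = min over k of (A[0][0] + B[0][2] = -4 + 5 = 1, A[0][1] + B[1][2] = 3 + 4 = 7, A[0][2] + B[2][2] = 8 + 7 = 15) = 1 (attained at k = 0)
  C[1][0] = min over k of (A[1][0] + B[0][0] = 7 + 6 = 13, A[1][1] + B[1][0] = 1 + -5 = -4, A[1][2] + B[2][0] = 5 + 10 = 15) = -4 (attained at k = 1)
  C[1][1] = min over k of (A[1][0] + B[0][1] = 7 + 0 = 7, A[1][1] + B[1][1] = 1 + 0 = 1, A[1][2] + B[2][1] = 5 + 7 = 12) = 1 (attained at k = 1)
  C[1][2] = min over k of (A[1][0] + B[0][2] = 7 + 5 = 12, A[1][1] + B[1][2] = 1 + 4 = 5, A[1][2] + B[2][2] = 5 + 7 = 12) = 5 (attained at k = 1)
  C[2][0] = min over k of (A[2][0] + B[0][0] = 4 + 6 = 10, A[2][1] + B[1][0] = -1 + -5 = -6, A[2][2] + B[2][0] = 4 + 10 = 14) = -6 (attained at k = 1)
  C[2][1] = min over k of (A[2][0] + B[0][1] = 4 + 0 = 4, A[2][1] + B[1][1] = -1 + 0 = -1, A[2][2] + B[2][1] = 4 + 7 = 11) = -1 (attained at k = 1)
  C[2][2] = min over k of (A[2][0] + B[0][2] = 4 + 5 = 9, A[2][1] + B[1][2] = -1 + 4 = 3, A[2][2] + B[2][2] = 4 + 7 = 11) = 3 (attained at k = 1)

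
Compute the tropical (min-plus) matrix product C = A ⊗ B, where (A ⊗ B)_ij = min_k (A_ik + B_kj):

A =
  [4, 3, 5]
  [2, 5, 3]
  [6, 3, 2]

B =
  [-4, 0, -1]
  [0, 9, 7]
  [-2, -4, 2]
A ⊗ B =
  [0, 1, 3]
  [-2, -1, 1]
  [0, -2, 4]

Apply the min-plus product entry-by-entry:
  C[0][0] = min over k of (A[0][0] + B[0][0] = 4 + -4 = 0, A[0][1] + B[1][0] = 3 + 0 = 3, A[0][2] + B[2][0] = 5 + -2 = 3) = 0 (attained at k = 0)
  C[0][1] = min over k of (A[0][0] + B[0][1] = 4 + 0 = 4, A[0][1] + B[1][1] = 3 + 9 = 12, A[0][2] + B[2][1] = 5 + -4 = 1) = 1 (attained at k = 2)
  C[0][2] = min over k of (A[0][0] + B[0][2] = 4 + -1 = 3, A[0][1] + B[1][2] = 3 + 7 = 10, A[0][2] + B[2][2] = 5 + 2 = 7) = 3 (attained at k = 0)
  C[1][0] = min over k of (A[1][0] + B[0][0] = 2 + -4 = -2, A[1][1] + B[1][0] = 5 + 0 = 5, A[1][2] + B[2][0] = 3 + -2 = 1) = -2 (attained at k = 0)
  C[1][1] = min over k of (A[1][0] + B[0][1] = 2 + 0 = 2, A[1][1] + B[1][1] = 5 + 9 = 14, A[1][2] + B[2][1] = 3 + -4 = -1) = -1 (attained at k = 2)
  C[1][2] = min over k of (A[1][0] + B[0][2] = 2 + -1 = 1, A[1][1] + B[1][2] = 5 + 7 = 12, A[1][2] + B[2][2] = 3 + 2 = 5) = 1 (attained at k = 0)
  C[2][0] = min over k of (A[2][0] + B[0][0] = 6 + -4 = 2, A[2][1] + B[1][0] = 3 + 0 = 3, A[2][2] + B[2][0] = 2 + -2 = 0) = 0 (attained at k = 2)
  C[2][1] = min over k of (A[2][0] + B[0][1] = 6 + 0 = 6, A[2][1] + B[1][1] = 3 + 9 = 12, A[2][2] + B[2][1] = 2 + -4 = -2) = -2 (attained at k = 2)
  C[2][2] = min over k of (A[2][0] + B[0][2] = 6 + -1 = 5, A[2][1] + B[1][2] = 3 + 7 = 10, A[2][2] + B[2][2] = 2 + 2 = 4) = 4 (attained at k = 2)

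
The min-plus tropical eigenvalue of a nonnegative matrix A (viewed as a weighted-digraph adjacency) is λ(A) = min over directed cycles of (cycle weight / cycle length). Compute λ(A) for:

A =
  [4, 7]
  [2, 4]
λ(A) = 4

Enumerate directed cycles and compute their means (weight / length). Sample:
  cycle 0 → 0: weight = 4, length = 1, mean = 4/1 ≈ 4.000
  cycle 1 → 1: weight = 4, length = 1, mean = 4/1 ≈ 4.000
  cycle 0 → 1 → 0: weight = 9, length = 2, mean = 9/2 ≈ 4.500
  cycle 1 → 0 → 1: weight = 9, length = 2, mean = 9/2 ≈ 4.500
Minimum mean = 4.000, attained e.g. along the cycle 0 → 0 with weight 4 and length 1. So λ(A) = 4/1 = 4.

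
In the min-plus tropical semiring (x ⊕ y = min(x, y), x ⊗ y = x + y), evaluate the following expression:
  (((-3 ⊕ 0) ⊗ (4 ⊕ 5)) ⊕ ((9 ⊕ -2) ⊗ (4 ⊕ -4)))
(((-3 ⊕ 0) ⊗ (4 ⊕ 5)) ⊕ ((9 ⊕ -2) ⊗ (4 ⊕ -4))) = -6

Expand innermost to outermost. Recall ⊕ takes the minimum of its arguments and ⊗ takes their sum. Working out the expression (((-3 ⊕ 0) ⊗ (4 ⊕ 5)) ⊕ ((9 ⊕ -2) ⊗ (4 ⊕ -4))) gives -6.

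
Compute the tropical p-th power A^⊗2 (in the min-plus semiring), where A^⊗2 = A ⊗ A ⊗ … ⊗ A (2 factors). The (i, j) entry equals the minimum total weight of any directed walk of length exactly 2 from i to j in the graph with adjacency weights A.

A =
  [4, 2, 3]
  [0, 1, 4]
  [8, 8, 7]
A^⊗2 =
  [2, 3, 6]
  [1, 2, 3]
  [8, 9, 11]

Each entry (A^⊗2)_ij equals the minimum over all length-2 walks i = v_0 → v_1 → … → v_2 = j of Σ_t A[v_t][v_{t+1}]. For example, for (i, j) = (0, 2) we minimise over 3 possible intermediate vertex sequences; the minimum is 6, attained along the walk 0 → 1 → 2.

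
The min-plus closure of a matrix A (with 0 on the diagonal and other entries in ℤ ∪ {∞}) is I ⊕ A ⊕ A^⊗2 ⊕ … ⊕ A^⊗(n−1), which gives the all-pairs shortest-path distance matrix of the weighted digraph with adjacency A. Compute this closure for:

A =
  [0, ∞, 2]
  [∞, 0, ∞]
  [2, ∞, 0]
Closure =
  [0, ∞, 2]
  [∞, 0, ∞]
  [2, ∞, 0]

This is the Floyd-Warshall all-pairs shortest-path computation. For each intermediate vertex k = 0, 1, …, 2, update dist[i][j] ← min(dist[i][j], dist[i][k] + dist[k][j]). The final matrix gives, for each (i, j), the minimum total weight of any directed path from i to j (possibly empty when i = j).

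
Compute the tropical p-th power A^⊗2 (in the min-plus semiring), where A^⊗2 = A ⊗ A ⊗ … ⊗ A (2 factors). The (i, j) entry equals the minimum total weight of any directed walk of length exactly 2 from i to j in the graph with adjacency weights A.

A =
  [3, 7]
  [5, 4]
A^⊗2 =
  [6, 10]
  [8, 8]

Each entry (A^⊗2)_ij equals the minimum over all length-2 walks i = v_0 → v_1 → … → v_2 = j of Σ_t A[v_t][v_{t+1}]. For example, for (i, j) = (0, 1) we minimise over 2 possible intermediate vertex sequences; the minimum is 10, attained along the walk 0 → 0 → 1.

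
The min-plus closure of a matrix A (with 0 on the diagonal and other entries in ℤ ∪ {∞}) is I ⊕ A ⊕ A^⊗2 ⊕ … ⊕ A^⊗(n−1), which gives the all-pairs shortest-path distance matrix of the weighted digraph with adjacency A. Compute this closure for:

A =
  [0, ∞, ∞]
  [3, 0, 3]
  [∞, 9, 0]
Closure =
  [0, ∞, ∞]
  [3, 0, 3]
  [12, 9, 0]

This is the Floyd-Warshall all-pairs shortest-path computation. For each intermediate vertex k = 0, 1, …, 2, update dist[i][j] ← min(dist[i][j], dist[i][k] + dist[k][j]). The final matrix gives, for each (i, j), the minimum total weight of any directed path from i to j (possibly empty when i = j).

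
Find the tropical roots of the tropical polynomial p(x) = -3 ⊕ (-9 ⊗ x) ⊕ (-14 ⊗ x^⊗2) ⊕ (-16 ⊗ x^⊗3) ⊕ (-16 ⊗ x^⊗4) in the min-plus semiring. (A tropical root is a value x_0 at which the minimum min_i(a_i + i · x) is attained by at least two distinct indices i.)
Roots: {0, 2, 5, 6}

Each tropical root is a break point of the lower envelope of the lines y = a_i + i · x (there are 5 lines, with slopes 0, 1, ..., 4). Only the lines that attain the minimum somewhere contribute to roots; other lines are dominated. Here the surviving (envelope) indices are i = 4, i = 3, i = 2, i = 1, i = 0.
Intersections between consecutive envelope lines give the roots: for adjacent envelope indices i < j the intersection is x = (a_i − a_j) / (j − i). Reading off the sorted break points: {0, 2, 5, 6}.
Verification: at each break x_0, at least two indices attain the minimum of min_i(a_i + i · x_0).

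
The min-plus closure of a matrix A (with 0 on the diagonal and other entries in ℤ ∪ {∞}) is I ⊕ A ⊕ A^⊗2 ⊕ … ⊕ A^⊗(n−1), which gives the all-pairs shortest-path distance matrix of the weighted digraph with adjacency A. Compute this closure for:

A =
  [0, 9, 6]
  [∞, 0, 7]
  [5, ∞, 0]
Closure =
  [0, 9, 6]
  [12, 0, 7]
  [5, 14, 0]

This is the Floyd-Warshall all-pairs shortest-path computation. For each intermediate vertex k = 0, 1, …, 2, update dist[i][j] ← min(dist[i][j], dist[i][k] + dist[k][j]). The final matrix gives, for each (i, j), the minimum total weight of any directed path from i to j (possibly empty when i = j).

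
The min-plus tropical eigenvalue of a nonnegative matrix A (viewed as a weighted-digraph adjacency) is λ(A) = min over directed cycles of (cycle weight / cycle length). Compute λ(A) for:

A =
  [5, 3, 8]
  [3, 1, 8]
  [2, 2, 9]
λ(A) = 1

Enumerate directed cycles and compute their means (weight / length). Sample:
  cycle 0 → 0: weight = 5, length = 1, mean = 5/1 ≈ 5.000
  cycle 1 → 1: weight = 1, length = 1, mean = 1/1 ≈ 1.000
  cycle 2 → 2: weight = 9, length = 1, mean = 9/1 ≈ 9.000
  cycle 0 → 1 → 0: weight = 6, length = 2, mean = 6/2 ≈ 3.000
  cycle 0 → 2 → 0: weight = 10, length = 2, mean = 10/2 ≈ 5.000
  cycle 1 → 0 → 1: weight = 6, length = 2, mean = 6/2 ≈ 3.000
Minimum mean = 1.000, attained e.g. along the cycle 1 → 1 with weight 1 and length 1. So λ(A) = 1/1 = 1.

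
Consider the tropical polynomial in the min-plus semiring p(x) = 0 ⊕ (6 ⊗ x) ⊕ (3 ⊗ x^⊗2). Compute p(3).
p(3) = 0

A tropical monomial a ⊗ x^⊗i evaluates to a + i · x. Evaluating each term at x = 3:
  Term 0 contributes 0 + 0 · 3 = 0
  Term 1 contributes 6 + 1 · 3 = 9
  Term 2 contributes 3 + 2 · 3 = 9
p(3) = ⊕ of these = min[0, 9, 9] = 0.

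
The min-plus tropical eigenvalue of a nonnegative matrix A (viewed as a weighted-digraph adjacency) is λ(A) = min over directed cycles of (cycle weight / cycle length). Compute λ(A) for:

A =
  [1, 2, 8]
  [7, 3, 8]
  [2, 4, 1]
λ(A) = 1

Enumerate directed cycles and compute their means (weight / length). Sample:
  cycle 0 → 0: weight = 1, length = 1, mean = 1/1 ≈ 1.000
  cycle 1 → 1: weight = 3, length = 1, mean = 3/1 ≈ 3.000
  cycle 2 → 2: weight = 1, length = 1, mean = 1/1 ≈ 1.000
  cycle 0 → 1 → 0: weight = 9, length = 2, mean = 9/2 ≈ 4.500
  cycle 0 → 2 → 0: weight = 10, length = 2, mean = 10/2 ≈ 5.000
  cycle 1 → 0 → 1: weight = 9, length = 2, mean = 9/2 ≈ 4.500
Minimum mean = 1.000, attained e.g. along the cycle 0 → 0 with weight 1 and length 1. So λ(A) = 1/1 = 1.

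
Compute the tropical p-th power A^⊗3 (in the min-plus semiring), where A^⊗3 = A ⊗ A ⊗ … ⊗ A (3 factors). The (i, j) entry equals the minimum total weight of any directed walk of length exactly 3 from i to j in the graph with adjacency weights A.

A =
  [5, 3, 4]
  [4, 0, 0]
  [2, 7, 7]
A^⊗3 =
  [5, 3, 3]
  [2, 0, 0]
  [8, 5, 5]

Each entry (A^⊗3)_ij equals the minimum over all length-3 walks i = v_0 → v_1 → … → v_3 = j of Σ_t A[v_t][v_{t+1}]. For example, for (i, j) = (0, 2) we minimise over 9 possible intermediate vertex sequences; the minimum is 3, attained along the walk 0 → 1 → 1 → 2.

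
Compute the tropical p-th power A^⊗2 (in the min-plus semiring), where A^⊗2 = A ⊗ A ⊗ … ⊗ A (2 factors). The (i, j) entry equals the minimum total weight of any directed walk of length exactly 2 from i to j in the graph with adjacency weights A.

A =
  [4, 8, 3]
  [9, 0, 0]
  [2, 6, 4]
A^⊗2 =
  [5, 8, 7]
  [2, 0, 0]
  [6, 6, 5]

Each entry (A^⊗2)_ij equals the minimum over all length-2 walks i = v_0 → v_1 → … → v_2 = j of Σ_t A[v_t][v_{t+1}]. For example, for (i, j) = (0, 2) we minimise over 3 possible intermediate vertex sequences; the minimum is 7, attained along the walk 0 → 0 → 2.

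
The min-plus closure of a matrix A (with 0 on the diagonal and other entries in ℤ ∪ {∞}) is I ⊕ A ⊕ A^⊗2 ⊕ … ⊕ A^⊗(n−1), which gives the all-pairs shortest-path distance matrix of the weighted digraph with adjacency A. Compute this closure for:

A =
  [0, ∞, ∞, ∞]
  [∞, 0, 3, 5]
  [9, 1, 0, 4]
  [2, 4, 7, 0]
Closure =
  [0, ∞, ∞, ∞]
  [7, 0, 3, 5]
  [6, 1, 0, 4]
  [2, 4, 7, 0]

This is the Floyd-Warshall all-pairs shortest-path computation. For each intermediate vertex k = 0, 1, …, 3, update dist[i][j] ← min(dist[i][j], dist[i][k] + dist[k][j]). The final matrix gives, for each (i, j), the minimum total weight of any directed path from i to j (possibly empty when i = j).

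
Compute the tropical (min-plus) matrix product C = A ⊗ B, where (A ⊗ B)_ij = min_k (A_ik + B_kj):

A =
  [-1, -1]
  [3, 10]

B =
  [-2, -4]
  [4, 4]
A ⊗ B =
  [-3, -5]
  [1, -1]

Apply the min-plus product entry-by-entry:
  C[0][0] = min over k of (A[0][0] + B[0][0] = -1 + -2 = -3, A[0][1] + B[1][0] = -1 + 4 = 3) = -3 (attained at k = 0)
  C[0][1] = min over k of (A[0][0] + B[0][1] = -1 + -4 = -5, A[0][1] + B[1][1] = -1 + 4 = 3) = -5 (attained at k = 0)
  C[1][0] = min over k of (A[1][0] + B[0][0] = 3 + -2 = 1, A[1][1] + B[1][0] = 10 + 4 = 14) = 1 (attained at k = 0)
  C[1][1] = min over k of (A[1][0] + B[0][1] = 3 + -4 = -1, A[1][1] + B[1][1] = 10 + 4 = 14) = -1 (attained at k = 0)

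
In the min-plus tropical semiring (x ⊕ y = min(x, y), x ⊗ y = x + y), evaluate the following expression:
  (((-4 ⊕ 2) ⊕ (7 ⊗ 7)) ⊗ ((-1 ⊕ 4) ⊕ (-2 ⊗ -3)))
(((-4 ⊕ 2) ⊕ (7 ⊗ 7)) ⊗ ((-1 ⊕ 4) ⊕ (-2 ⊗ -3))) = -9

Expand innermost to outermost. Recall ⊕ takes the minimum of its arguments and ⊗ takes their sum. Working out the expression (((-4 ⊕ 2) ⊕ (7 ⊗ 7)) ⊗ ((-1 ⊕ 4) ⊕ (-2 ⊗ -3))) gives -9.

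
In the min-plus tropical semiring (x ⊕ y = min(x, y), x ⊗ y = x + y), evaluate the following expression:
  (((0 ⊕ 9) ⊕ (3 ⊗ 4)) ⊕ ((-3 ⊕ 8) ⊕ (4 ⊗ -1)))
(((0 ⊕ 9) ⊕ (3 ⊗ 4)) ⊕ ((-3 ⊕ 8) ⊕ (4 ⊗ -1))) = -3

Expand innermost to outermost. Recall ⊕ takes the minimum of its arguments and ⊗ takes their sum. Working out the expression (((0 ⊕ 9) ⊕ (3 ⊗ 4)) ⊕ ((-3 ⊕ 8) ⊕ (4 ⊗ -1))) gives -3.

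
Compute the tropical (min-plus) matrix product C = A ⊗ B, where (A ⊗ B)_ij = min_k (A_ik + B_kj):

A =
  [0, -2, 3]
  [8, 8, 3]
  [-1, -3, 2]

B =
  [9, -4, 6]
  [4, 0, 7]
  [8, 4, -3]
A ⊗ B =
  [2, -4, 0]
  [11, 4, 0]
  [1, -5, -1]

Apply the min-plus product entry-by-entry:
  C[0][0] = min over k of (A[0][0] + B[0][0] = 0 + 9 = 9, A[0][1] + B[1][0] = -2 + 4 = 2, A[0][2] + B[2][0] = 3 + 8 = 11) = 2 (attained at k = 1)
  C[0][1] = min over k of (A[0][0] + B[0][1] = 0 + -4 = -4, A[0][1] + B[1][1] = -2 + 0 = -2, A[0][2] + B[2][1] = 3 + 4 = 7) = -4 (attained at k = 0)
  C[0][2] = min over k of (A[0][0] + B[0][2] = 0 + 6 = 6, A[0][1] + B[1][2] = -2 + 7 = 5, A[0][2] + B[2][2] = 3 + -3 = 0) = 0 (attained at k = 2)
  C[1][0] = min over k of (A[1][0] + B[0][0] = 8 + 9 = 17, A[1][1] + B[1][0] = 8 + 4 = 12, A[1][2] + B[2][0] = 3 + 8 = 11) = 11 (attained at k = 2)
  C[1][1] = min over k of (A[1][0] + B[0][1] = 8 + -4 = 4, A[1][1] + B[1][1] = 8 + 0 = 8, A[1][2] + B[2][1] = 3 + 4 = 7) = 4 (attained at k = 0)
  C[1][2] = min over k of (A[1][0] + B[0][2] = 8 + 6 = 14, A[1][1] + B[1][2] = 8 + 7 = 15, A[1][2] + B[2][2] = 3 + -3 = 0) = 0 (attained at k = 2)
  C[2][0] = min over k of (A[2][0] + B[0][0] = -1 + 9 = 8, A[2][1] + B[1][0] = -3 + 4 = 1, A[2][2] + B[2][0] = 2 + 8 = 10) = 1 (attained at k = 1)
  C[2][1] = min over k of (A[2][0] + B[0][1] = -1 + -4 = -5, A[2][1] + B[1][1] = -3 + 0 = -3, A[2][2] + B[2][1] = 2 + 4 = 6) = -5 (attained at k = 0)
  C[2][2] = min over k of (A[2][0] + B[0][2] = -1 + 6 = 5, A[2][1] + B[1][2] = -3 + 7 = 4, A[2][2] + B[2][2] = 2 + -3 = -1) = -1 (attained at k = 2)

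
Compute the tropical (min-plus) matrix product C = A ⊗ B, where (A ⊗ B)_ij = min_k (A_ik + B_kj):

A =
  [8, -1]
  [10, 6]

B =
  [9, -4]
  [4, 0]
A ⊗ B =
  [3, -1]
  [10, 6]

Apply the min-plus product entry-by-entry:
  C[0][0] = min over k of (A[0][0] + B[0][0] = 8 + 9 = 17, A[0][1] + B[1][0] = -1 + 4 = 3) = 3 (attained at k = 1)
  C[0][1] = min over k of (A[0][0] + B[0][1] = 8 + -4 = 4, A[0][1] + B[1][1] = -1 + 0 = -1) = -1 (attained at k = 1)
  C[1][0] = min over k of (A[1][0] + B[0][0] = 10 + 9 = 19, A[1][1] + B[1][0] = 6 + 4 = 10) = 10 (attained at k = 1)
  C[1][1] = min over k of (A[1][0] + B[0][1] = 10 + -4 = 6, A[1][1] + B[1][1] = 6 + 0 = 6) = 6 (attained at k = 0)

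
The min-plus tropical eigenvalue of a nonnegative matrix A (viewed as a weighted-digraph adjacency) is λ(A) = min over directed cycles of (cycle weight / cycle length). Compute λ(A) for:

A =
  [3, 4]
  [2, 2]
λ(A) = 2

Enumerate directed cycles and compute their means (weight / length). Sample:
  cycle 0 → 0: weight = 3, length = 1, mean = 3/1 ≈ 3.000
  cycle 1 → 1: weight = 2, length = 1, mean = 2/1 ≈ 2.000
  cycle 0 → 1 → 0: weight = 6, length = 2, mean = 6/2 ≈ 3.000
  cycle 1 → 0 → 1: weight = 6, length = 2, mean = 6/2 ≈ 3.000
Minimum mean = 2.000, attained e.g. along the cycle 1 → 1 with weight 2 and length 1. So λ(A) = 2/1 = 2.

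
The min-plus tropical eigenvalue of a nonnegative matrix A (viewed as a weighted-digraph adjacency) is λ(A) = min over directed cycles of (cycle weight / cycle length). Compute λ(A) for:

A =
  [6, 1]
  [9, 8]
λ(A) = 5

Enumerate directed cycles and compute their means (weight / length). Sample:
  cycle 0 → 0: weight = 6, length = 1, mean = 6/1 ≈ 6.000
  cycle 1 → 1: weight = 8, length = 1, mean = 8/1 ≈ 8.000
  cycle 0 → 1 → 0: weight = 10, length = 2, mean = 10/2 ≈ 5.000
  cycle 1 → 0 → 1: weight = 10, length = 2, mean = 10/2 ≈ 5.000
Minimum mean = 5.000, attained e.g. along the cycle 0 → 1 → 0 with weight 10 and length 2. So λ(A) = 10/2 = 5.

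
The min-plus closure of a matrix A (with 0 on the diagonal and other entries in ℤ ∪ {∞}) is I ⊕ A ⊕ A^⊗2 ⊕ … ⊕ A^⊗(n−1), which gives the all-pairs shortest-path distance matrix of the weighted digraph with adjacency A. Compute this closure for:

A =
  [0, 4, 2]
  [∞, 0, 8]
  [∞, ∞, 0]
Closure =
  [0, 4, 2]
  [∞, 0, 8]
  [∞, ∞, 0]

This is the Floyd-Warshall all-pairs shortest-path computation. For each intermediate vertex k = 0, 1, …, 2, update dist[i][j] ← min(dist[i][j], dist[i][k] + dist[k][j]). The final matrix gives, for each (i, j), the minimum total weight of any directed path from i to j (possibly empty when i = j).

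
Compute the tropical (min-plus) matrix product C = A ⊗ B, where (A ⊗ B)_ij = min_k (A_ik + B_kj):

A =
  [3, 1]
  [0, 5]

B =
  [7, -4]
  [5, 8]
A ⊗ B =
  [6, -1]
  [7, -4]

Apply the min-plus product entry-by-entry:
  C[0][0] = min over k of (A[0][0] + B[0][0] = 3 + 7 = 10, A[0][1] + B[1][0] = 1 + 5 = 6) = 6 (attained at k = 1)
  C[0][1] = min over k of (A[0][0] + B[0][1] = 3 + -4 = -1, A[0][1] + B[1][1] = 1 + 8 = 9) = -1 (attained at k = 0)
  C[1][0] = min over k of (A[1][0] + B[0][0] = 0 + 7 = 7, A[1][1] + B[1][0] = 5 + 5 = 10) = 7 (attained at k = 0)
  C[1][1] = min over k of (A[1][0] + B[0][1] = 0 + -4 = -4, A[1][1] + B[1][1] = 5 + 8 = 13) = -4 (attained at k = 0)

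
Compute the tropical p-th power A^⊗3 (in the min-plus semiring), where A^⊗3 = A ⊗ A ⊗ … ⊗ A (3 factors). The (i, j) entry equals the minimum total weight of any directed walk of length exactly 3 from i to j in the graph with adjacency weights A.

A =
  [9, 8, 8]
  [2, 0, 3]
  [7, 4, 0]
A^⊗3 =
  [10, 8, 8]
  [2, 0, 3]
  [6, 4, 0]

Each entry (A^⊗3)_ij equals the minimum over all length-3 walks i = v_0 → v_1 → … → v_3 = j of Σ_t A[v_t][v_{t+1}]. For example, for (i, j) = (0, 2) we minimise over 9 possible intermediate vertex sequences; the minimum is 8, attained along the walk 0 → 2 → 2 → 2.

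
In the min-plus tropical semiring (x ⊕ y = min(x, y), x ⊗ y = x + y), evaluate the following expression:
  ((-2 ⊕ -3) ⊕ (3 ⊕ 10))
((-2 ⊕ -3) ⊕ (3 ⊕ 10)) = -3

Expand innermost to outermost. Recall ⊕ takes the minimum of its arguments and ⊗ takes their sum. Working out the expression ((-2 ⊕ -3) ⊕ (3 ⊕ 10)) gives -3.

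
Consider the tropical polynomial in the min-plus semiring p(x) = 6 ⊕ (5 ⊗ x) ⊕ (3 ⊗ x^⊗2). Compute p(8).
p(8) = 6

A tropical monomial a ⊗ x^⊗i evaluates to a + i · x. Evaluating each term at x = 8:
  Term 0 contributes 6 + 0 · 8 = 6
  Term 1 contributes 5 + 1 · 8 = 13
  Term 2 contributes 3 + 2 · 8 = 19
p(8) = ⊕ of these = min[6, 13, 19] = 6.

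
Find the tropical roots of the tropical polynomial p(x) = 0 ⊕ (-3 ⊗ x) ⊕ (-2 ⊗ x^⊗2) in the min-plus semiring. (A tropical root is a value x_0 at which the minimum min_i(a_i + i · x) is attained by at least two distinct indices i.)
Roots: {-1, 3}

Each tropical root is a break point of the lower envelope of the lines y = a_i + i · x (there are 3 lines, with slopes 0, 1, ..., 2). Only the lines that attain the minimum somewhere contribute to roots; other lines are dominated. Here the surviving (envelope) indices are i = 2, i = 1, i = 0.
Intersections between consecutive envelope lines give the roots: for adjacent envelope indices i < j the intersection is x = (a_i − a_j) / (j − i). Reading off the sorted break points: {-1, 3}.
Verification: at each break x_0, at least two indices attain the minimum of min_i(a_i + i · x_0).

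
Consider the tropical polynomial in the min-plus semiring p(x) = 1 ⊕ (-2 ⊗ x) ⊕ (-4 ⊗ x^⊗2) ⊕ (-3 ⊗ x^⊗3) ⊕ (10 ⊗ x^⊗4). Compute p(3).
p(3) = 1

A tropical monomial a ⊗ x^⊗i evaluates to a + i · x. Evaluating each term at x = 3:
  Term 0 contributes 1 + 0 · 3 = 1
  Term 1 contributes -2 + 1 · 3 = 1
  Term 2 contributes -4 + 2 · 3 = 2
  Term 3 contributes -3 + 3 · 3 = 6
  Term 4 contributes 10 + 4 · 3 = 22
p(3) = ⊕ of these = min[1, 1, 2, 6, 22] = 1.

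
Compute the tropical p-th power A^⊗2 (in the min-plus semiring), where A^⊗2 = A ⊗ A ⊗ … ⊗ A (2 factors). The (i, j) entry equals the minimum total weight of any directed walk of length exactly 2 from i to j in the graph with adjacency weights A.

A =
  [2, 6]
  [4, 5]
A^⊗2 =
  [4, 8]
  [6, 10]

Each entry (A^⊗2)_ij equals the minimum over all length-2 walks i = v_0 → v_1 → … → v_2 = j of Σ_t A[v_t][v_{t+1}]. For example, for (i, j) = (0, 1) we minimise over 2 possible intermediate vertex sequences; the minimum is 8, attained along the walk 0 → 0 → 1.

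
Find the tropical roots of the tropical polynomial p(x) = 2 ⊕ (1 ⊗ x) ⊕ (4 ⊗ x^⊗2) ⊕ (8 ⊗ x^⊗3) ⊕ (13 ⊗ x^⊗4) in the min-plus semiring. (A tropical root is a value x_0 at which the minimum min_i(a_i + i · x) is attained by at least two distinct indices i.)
Roots: {-5, -4, -3, 1}

Each tropical root is a break point of the lower envelope of the lines y = a_i + i · x (there are 5 lines, with slopes 0, 1, ..., 4). Only the lines that attain the minimum somewhere contribute to roots; other lines are dominated. Here the surviving (envelope) indices are i = 4, i = 3, i = 2, i = 1, i = 0.
Intersections between consecutive envelope lines give the roots: for adjacent envelope indices i < j the intersection is x = (a_i − a_j) / (j − i). Reading off the sorted break points: {-5, -4, -3, 1}.
Verification: at each break x_0, at least two indices attain the minimum of min_i(a_i + i · x_0).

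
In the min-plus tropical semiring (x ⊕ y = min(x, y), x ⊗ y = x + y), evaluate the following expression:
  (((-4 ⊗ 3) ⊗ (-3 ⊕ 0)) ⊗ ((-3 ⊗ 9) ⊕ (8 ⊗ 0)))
(((-4 ⊗ 3) ⊗ (-3 ⊕ 0)) ⊗ ((-3 ⊗ 9) ⊕ (8 ⊗ 0))) = 2

Expand innermost to outermost. Recall ⊕ takes the minimum of its arguments and ⊗ takes their sum. Working out the expression (((-4 ⊗ 3) ⊗ (-3 ⊕ 0)) ⊗ ((-3 ⊗ 9) ⊕ (8 ⊗ 0))) gives 2.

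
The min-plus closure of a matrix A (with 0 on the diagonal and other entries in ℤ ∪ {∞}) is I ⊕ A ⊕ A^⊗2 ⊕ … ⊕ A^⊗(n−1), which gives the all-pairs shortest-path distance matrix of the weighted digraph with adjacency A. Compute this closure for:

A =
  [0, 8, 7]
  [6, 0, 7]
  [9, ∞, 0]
Closure =
  [0, 8, 7]
  [6, 0, 7]
  [9, 17, 0]

This is the Floyd-Warshall all-pairs shortest-path computation. For each intermediate vertex k = 0, 1, …, 2, update dist[i][j] ← min(dist[i][j], dist[i][k] + dist[k][j]). The final matrix gives, for each (i, j), the minimum total weight of any directed path from i to j (possibly empty when i = j).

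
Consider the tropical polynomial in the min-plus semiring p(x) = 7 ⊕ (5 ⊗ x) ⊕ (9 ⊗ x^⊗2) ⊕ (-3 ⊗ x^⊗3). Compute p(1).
p(1) = 0

A tropical monomial a ⊗ x^⊗i evaluates to a + i · x. Evaluating each term at x = 1:
  Term 0 contributes 7 + 0 · 1 = 7
  Term 1 contributes 5 + 1 · 1 = 6
  Term 2 contributes 9 + 2 · 1 = 11
  Term 3 contributes -3 + 3 · 1 = 0
p(1) = ⊕ of these = min[7, 6, 11, 0] = 0.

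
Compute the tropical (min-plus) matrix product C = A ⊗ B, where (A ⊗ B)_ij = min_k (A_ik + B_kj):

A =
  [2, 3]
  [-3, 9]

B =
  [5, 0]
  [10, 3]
A ⊗ B =
  [7, 2]
  [2, -3]

Apply the min-plus product entry-by-entry:
  C[0][0] = min over k of (A[0][0] + B[0][0] = 2 + 5 = 7, A[0][1] + B[1][0] = 3 + 10 = 13) = 7 (attained at k = 0)
  C[0][1] = min over k of (A[0][0] + B[0][1] = 2 + 0 = 2, A[0][1] + B[1][1] = 3 + 3 = 6) = 2 (attained at k = 0)
  C[1][0] = min over k of (A[1][0] + B[0][0] = -3 + 5 = 2, A[1][1] + B[1][0] = 9 + 10 = 19) = 2 (attained at k = 0)
  C[1][1] = min over k of (A[1][0] + B[0][1] = -3 + 0 = -3, A[1][1] + B[1][1] = 9 + 3 = 12) = -3 (attained at k = 0)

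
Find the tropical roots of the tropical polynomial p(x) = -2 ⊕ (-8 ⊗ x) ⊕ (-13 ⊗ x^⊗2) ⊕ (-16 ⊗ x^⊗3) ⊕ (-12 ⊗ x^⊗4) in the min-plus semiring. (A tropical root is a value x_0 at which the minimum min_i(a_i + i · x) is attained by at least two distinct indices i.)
Roots: {-4, 3, 5, 6}

Each tropical root is a break point of the lower envelope of the lines y = a_i + i · x (there are 5 lines, with slopes 0, 1, ..., 4). Only the lines that attain the minimum somewhere contribute to roots; other lines are dominated. Here the surviving (envelope) indices are i = 4, i = 3, i = 2, i = 1, i = 0.
Intersections between consecutive envelope lines give the roots: for adjacent envelope indices i < j the intersection is x = (a_i − a_j) / (j − i). Reading off the sorted break points: {-4, 3, 5, 6}.
Verification: at each break x_0, at least two indices attain the minimum of min_i(a_i + i · x_0).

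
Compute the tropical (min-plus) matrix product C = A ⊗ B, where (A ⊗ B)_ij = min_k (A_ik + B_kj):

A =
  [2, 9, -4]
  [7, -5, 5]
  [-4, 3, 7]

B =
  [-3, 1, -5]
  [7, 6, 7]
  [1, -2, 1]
A ⊗ B =
  [-3, -6, -3]
  [2, 1, 2]
  [-7, -3, -9]

Apply the min-plus product entry-by-entry:
  C[0][0] = min over k of (A[0][0] + B[0][0] = 2 + -3 = -1, A[0][1] + B[1][0] = 9 + 7 = 16, A[0][2] + B[2][0] = -4 + 1 = -3) = -3 (attained at k = 2)
  C[0][1] = min over k of (A[0][0] + B[0][1] = 2 + 1 = 3, A[0][1] + B[1][1] = 9 + 6 = 15, A[0][2] + B[2][1] = -4 + -2 = -6) = -6 (attained at k = 2)
  C[0][2] = min over k of (A[0][0] + B[0][2] = 2 + -5 = -3, A[0][1] + B[1][2] = 9 + 7 = 16, A[0][2] + B[2][2] = -4 + 1 = -3) = -3 (attained at k = 0)
  C[1][0] = min over k of (A[1][0] + B[0][0] = 7 + -3 = 4, A[1][1] + B[1][0] = -5 + 7 = 2, A[1][2] + B[2][0] = 5 + 1 = 6) = 2 (attained at k = 1)
  C[1][1] = min over k of (A[1][0] + B[0][1] = 7 + 1 = 8, A[1][1] + B[1][1] = -5 + 6 = 1, A[1][2] + B[2][1] = 5 + -2 = 3) = 1 (attained at k = 1)
  C[1][2] = min over k of (A[1][0] + B[0][2] = 7 + -5 = 2, A[1][1] + B[1][2] = -5 + 7 = 2, A[1][2] + B[2][2] = 5 + 1 = 6) = 2 (attained at k = 0)
  C[2][0] = min over k of (A[2][0] + B[0][0] = -4 + -3 = -7, A[2][1] + B[1][0] = 3 + 7 = 10, A[2][2] + B[2][0] = 7 + 1 = 8) = -7 (attained at k = 0)
  C[2][1] = min over k of (A[2][0] + B[0][1] = -4 + 1 = -3, A[2][1] + B[1][1] = 3 + 6 = 9, A[2][2] + B[2][1] = 7 + -2 = 5) = -3 (attained at k = 0)
  C[2][2] = min over k of (A[2][0] + B[0][2] = -4 + -5 = -9, A[2][1] + B[1][2] = 3 + 7 = 10, A[2][2] + B[2][2] = 7 + 1 = 8) = -9 (attained at k = 0)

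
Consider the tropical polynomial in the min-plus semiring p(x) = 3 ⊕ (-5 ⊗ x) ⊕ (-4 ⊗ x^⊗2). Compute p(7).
p(7) = 2

A tropical monomial a ⊗ x^⊗i evaluates to a + i · x. Evaluating each term at x = 7:
  Term 0 contributes 3 + 0 · 7 = 3
  Term 1 contributes -5 + 1 · 7 = 2
  Term 2 contributes -4 + 2 · 7 = 10
p(7) = ⊕ of these = min[3, 2, 10] = 2.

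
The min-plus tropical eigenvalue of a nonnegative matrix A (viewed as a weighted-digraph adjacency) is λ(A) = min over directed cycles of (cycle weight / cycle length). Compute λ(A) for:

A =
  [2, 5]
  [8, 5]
λ(A) = 2

Enumerate directed cycles and compute their means (weight / length). Sample:
  cycle 0 → 0: weight = 2, length = 1, mean = 2/1 ≈ 2.000
  cycle 1 → 1: weight = 5, length = 1, mean = 5/1 ≈ 5.000
  cycle 0 → 1 → 0: weight = 13, length = 2, mean = 13/2 ≈ 6.500
  cycle 1 → 0 → 1: weight = 13, length = 2, mean = 13/2 ≈ 6.500
Minimum mean = 2.000, attained e.g. along the cycle 0 → 0 with weight 2 and length 1. So λ(A) = 2/1 = 2.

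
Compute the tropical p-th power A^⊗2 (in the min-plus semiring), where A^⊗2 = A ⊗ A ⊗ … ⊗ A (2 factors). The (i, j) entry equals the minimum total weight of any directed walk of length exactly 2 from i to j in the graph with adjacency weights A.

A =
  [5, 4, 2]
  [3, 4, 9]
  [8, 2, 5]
A^⊗2 =
  [7, 4, 7]
  [7, 7, 5]
  [5, 6, 10]

Each entry (A^⊗2)_ij equals the minimum over all length-2 walks i = v_0 → v_1 → … → v_2 = j of Σ_t A[v_t][v_{t+1}]. For example, for (i, j) = (0, 2) we minimise over 3 possible intermediate vertex sequences; the minimum is 7, attained along the walk 0 → 0 → 2.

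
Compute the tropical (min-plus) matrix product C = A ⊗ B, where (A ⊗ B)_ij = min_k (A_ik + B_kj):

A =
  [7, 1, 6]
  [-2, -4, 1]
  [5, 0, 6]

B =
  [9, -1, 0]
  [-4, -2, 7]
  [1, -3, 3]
A ⊗ B =
  [-3, -1, 7]
  [-8, -6, -2]
  [-4, -2, 5]

Apply the min-plus product entry-by-entry:
  C[0][0] = min over k of (A[0][0] + B[0][0] = 7 + 9 = 16, A[0][1] + B[1][0] = 1 + -4 = -3, A[0][2] + B[2][0] = 6 + 1 = 7) = -3 (attained at k = 1)
  C[0][1] = min over k of (A[0][0] + B[0][1] = 7 + -1 = 6, A[0][1] + B[1][1] = 1 + -2 = -1, A[0][2] + B[2][1] = 6 + -3 = 3) = -1 (attained at k = 1)
  C[0][2] = min over k of (A[0][0] + B[0][2] = 7 + 0 = 7, A[0][1] + B[1][2] = 1 + 7 = 8, A[0][2] + B[2][2] = 6 + 3 = 9) = 7 (attained at k = 0)
  C[1][0] = min over k of (A[1][0] + B[0][0] = -2 + 9 = 7, A[1][1] + B[1][0] = -4 + -4 = -8, A[1][2] + B[2][0] = 1 + 1 = 2) = -8 (attained at k = 1)
  C[1][1] = min over k of (A[1][0] + B[0][1] = -2 + -1 = -3, A[1][1] + B[1][1] = -4 + -2 = -6, A[1][2] + B[2][1] = 1 + -3 = -2) = -6 (attained at k = 1)
  C[1][2] = min over k of (A[1][0] + B[0][2] = -2 + 0 = -2, A[1][1] + B[1][2] = -4 + 7 = 3, A[1][2] + B[2][2] = 1 + 3 = 4) = -2 (attained at k = 0)
  C[2][0] = min over k of (A[2][0] + B[0][0] = 5 + 9 = 14, A[2][1] + B[1][0] = 0 + -4 = -4, A[2][2] + B[2][0] = 6 + 1 = 7) = -4 (attained at k = 1)
  C[2][1] = min over k of (A[2][0] + B[0][1] = 5 + -1 = 4, A[2][1] + B[1][1] = 0 + -2 = -2, A[2][2] + B[2][1] = 6 + -3 = 3) = -2 (attained at k = 1)
  C[2][2] = min over k of (A[2][0] + B[0][2] = 5 + 0 = 5, A[2][1] + B[1][2] = 0 + 7 = 7, A[2][2] + B[2][2] = 6 + 3 = 9) = 5 (attained at k = 0)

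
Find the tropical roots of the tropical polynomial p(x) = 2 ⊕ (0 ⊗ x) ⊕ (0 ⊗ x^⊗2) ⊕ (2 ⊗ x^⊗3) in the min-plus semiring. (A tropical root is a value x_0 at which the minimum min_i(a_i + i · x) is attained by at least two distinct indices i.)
Roots: {-2, 0, 2}

Each tropical root is a break point of the lower envelope of the lines y = a_i + i · x (there are 4 lines, with slopes 0, 1, ..., 3). Only the lines that attain the minimum somewhere contribute to roots; other lines are dominated. Here the surviving (envelope) indices are i = 3, i = 2, i = 1, i = 0.
Intersections between consecutive envelope lines give the roots: for adjacent envelope indices i < j the intersection is x = (a_i − a_j) / (j − i). Reading off the sorted break points: {-2, 0, 2}.
Verification: at each break x_0, at least two indices attain the minimum of min_i(a_i + i · x_0).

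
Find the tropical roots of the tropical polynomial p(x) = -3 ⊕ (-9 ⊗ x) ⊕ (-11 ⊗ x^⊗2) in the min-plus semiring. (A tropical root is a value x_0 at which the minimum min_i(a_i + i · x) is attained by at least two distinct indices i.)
Roots: {2, 6}

Each tropical root is a break point of the lower envelope of the lines y = a_i + i · x (there are 3 lines, with slopes 0, 1, ..., 2). Only the lines that attain the minimum somewhere contribute to roots; other lines are dominated. Here the surviving (envelope) indices are i = 2, i = 1, i = 0.
Intersections between consecutive envelope lines give the roots: for adjacent envelope indices i < j the intersection is x = (a_i − a_j) / (j − i). Reading off the sorted break points: {2, 6}.
Verification: at each break x_0, at least two indices attain the minimum of min_i(a_i + i · x_0).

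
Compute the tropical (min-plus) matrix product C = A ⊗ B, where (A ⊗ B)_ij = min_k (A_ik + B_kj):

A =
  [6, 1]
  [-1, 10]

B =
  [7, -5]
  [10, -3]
A ⊗ B =
  [11, -2]
  [6, -6]

Apply the min-plus product entry-by-entry:
  C[0][0] = min over k of (A[0][0] + B[0][0] = 6 + 7 = 13, A[0][1] + B[1][0] = 1 + 10 = 11) = 11 (attained at k = 1)
  C[0][1] = min over k of (A[0][0] + B[0][1] = 6 + -5 = 1, A[0][1] + B[1][1] = 1 + -3 = -2) = -2 (attained at k = 1)
  C[1][0] = min over k of (A[1][0] + B[0][0] = -1 + 7 = 6, A[1][1] + B[1][0] = 10 + 10 = 20) = 6 (attained at k = 0)
  C[1][1] = min over k of (A[1][0] + B[0][1] = -1 + -5 = -6, A[1][1] + B[1][1] = 10 + -3 = 7) = -6 (attained at k = 0)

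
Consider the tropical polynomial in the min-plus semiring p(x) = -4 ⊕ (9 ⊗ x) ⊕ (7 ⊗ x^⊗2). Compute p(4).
p(4) = -4

A tropical monomial a ⊗ x^⊗i evaluates to a + i · x. Evaluating each term at x = 4:
  Term 0 contributes -4 + 0 · 4 = -4
  Term 1 contributes 9 + 1 · 4 = 13
  Term 2 contributes 7 + 2 · 4 = 15
p(4) = ⊕ of these = min[-4, 13, 15] = -4.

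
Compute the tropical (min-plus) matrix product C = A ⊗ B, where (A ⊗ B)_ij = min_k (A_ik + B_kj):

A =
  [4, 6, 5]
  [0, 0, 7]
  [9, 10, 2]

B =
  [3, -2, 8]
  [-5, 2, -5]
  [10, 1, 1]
A ⊗ B =
  [1, 2, 1]
  [-5, -2, -5]
  [5, 3, 3]

Apply the min-plus product entry-by-entry:
  C[0][0] = min over k of (A[0][0] + B[0][0] = 4 + 3 = 7, A[0][1] + B[1][0] = 6 + -5 = 1, A[0][2] + B[2][0] = 5 + 10 = 15) = 1 (attained at k = 1)
  C[0][1] = min over k of (A[0][0] + B[0][1] = 4 + -2 = 2, A[0][1] + B[1][1] = 6 + 2 = 8, A[0][2] + B[2][1] = 5 + 1 = 6) = 2 (attained at k = 0)
  C[0][2] = min over k of (A[0][0] + B[0][2] = 4 + 8 = 12, A[0][1] + B[1][2] = 6 + -5 = 1, A[0][2] + B[2][2] = 5 + 1 = 6) = 1 (attained at k = 1)
  C[1][0] = min over k of (A[1][0] + B[0][0] = 0 + 3 = 3, A[1][1] + B[1][0] = 0 + -5 = -5, A[1][2] + B[2][0] = 7 + 10 = 17) = -5 (attained at k = 1)
  C[1][1] = min over k of (A[1][0] + B[0][1] = 0 + -2 = -2, A[1][1] + B[1][1] = 0 + 2 = 2, A[1][2] + B[2][1] = 7 + 1 = 8) = -2 (attained at k = 0)
  C[1][2] = min over k of (A[1][0] + B[0][2] = 0 + 8 = 8, A[1][1] + B[1][2] = 0 + -5 = -5, A[1][2] + B[2][2] = 7 + 1 = 8) = -5 (attained at k = 1)
  C[2][0] = min over k of (A[2][0] + B[0][0] = 9 + 3 = 12, A[2][1] + B[1][0] = 10 + -5 = 5, A[2][2] + B[2][0] = 2 + 10 = 12) = 5 (attained at k = 1)
  C[2][1] = min over k of (A[2][0] + B[0][1] = 9 + -2 = 7, A[2][1] + B[1][1] = 10 + 2 = 12, A[2][2] + B[2][1] = 2 + 1 = 3) = 3 (attained at k = 2)
  C[2][2] = min over k of (A[2][0] + B[0][2] = 9 + 8 = 17, A[2][1] + B[1][2] = 10 + -5 = 5, A[2][2] + B[2][2] = 2 + 1 = 3) = 3 (attained at k = 2)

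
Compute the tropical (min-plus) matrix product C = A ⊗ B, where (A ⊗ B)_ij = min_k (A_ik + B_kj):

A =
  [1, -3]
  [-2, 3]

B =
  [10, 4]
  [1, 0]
A ⊗ B =
  [-2, -3]
  [4, 2]

Apply the min-plus product entry-by-entry:
  C[0][0] = min over k of (A[0][0] + B[0][0] = 1 + 10 = 11, A[0][1] + B[1][0] = -3 + 1 = -2) = -2 (attained at k = 1)
  C[0][1] = min over k of (A[0][0] + B[0][1] = 1 + 4 = 5, A[0][1] + B[1][1] = -3 + 0 = -3) = -3 (attained at k = 1)
  C[1][0] = min over k of (A[1][0] + B[0][0] = -2 + 10 = 8, A[1][1] + B[1][0] = 3 + 1 = 4) = 4 (attained at k = 1)
  C[1][1] = min over k of (A[1][0] + B[0][1] = -2 + 4 = 2, A[1][1] + B[1][1] = 3 + 0 = 3) = 2 (attained at k = 0)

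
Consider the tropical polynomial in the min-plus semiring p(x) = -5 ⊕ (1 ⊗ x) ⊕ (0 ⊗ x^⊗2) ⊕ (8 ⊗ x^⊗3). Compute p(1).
p(1) = -5

A tropical monomial a ⊗ x^⊗i evaluates to a + i · x. Evaluating each term at x = 1:
  Term 0 contributes -5 + 0 · 1 = -5
  Term 1 contributes 1 + 1 · 1 = 2
  Term 2 contributes 0 + 2 · 1 = 2
  Term 3 contributes 8 + 3 · 1 = 11
p(1) = ⊕ of these = min[-5, 2, 2, 11] = -5.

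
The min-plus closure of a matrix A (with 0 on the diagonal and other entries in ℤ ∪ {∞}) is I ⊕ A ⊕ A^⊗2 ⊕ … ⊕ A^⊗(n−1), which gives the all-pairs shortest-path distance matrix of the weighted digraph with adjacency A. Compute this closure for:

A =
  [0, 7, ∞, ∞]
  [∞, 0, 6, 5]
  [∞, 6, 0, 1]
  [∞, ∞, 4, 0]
Closure =
  [0, 7, 13, 12]
  [∞, 0, 6, 5]
  [∞, 6, 0, 1]
  [∞, 10, 4, 0]

This is the Floyd-Warshall all-pairs shortest-path computation. For each intermediate vertex k = 0, 1, …, 3, update dist[i][j] ← min(dist[i][j], dist[i][k] + dist[k][j]). The final matrix gives, for each (i, j), the minimum total weight of any directed path from i to j (possibly empty when i = j).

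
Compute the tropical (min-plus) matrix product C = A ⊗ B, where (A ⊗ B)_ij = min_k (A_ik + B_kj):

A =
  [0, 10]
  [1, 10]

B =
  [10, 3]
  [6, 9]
A ⊗ B =
  [10, 3]
  [11, 4]

Apply the min-plus product entry-by-entry:
  C[0][0] = min over k of (A[0][0] + B[0][0] = 0 + 10 = 10, A[0][1] + B[1][0] = 10 + 6 = 16) = 10 (attained at k = 0)
  C[0][1] = min over k of (A[0][0] + B[0][1] = 0 + 3 = 3, A[0][1] + B[1][1] = 10 + 9 = 19) = 3 (attained at k = 0)
  C[1][0] = min over k of (A[1][0] + B[0][0] = 1 + 10 = 11, A[1][1] + B[1][0] = 10 + 6 = 16) = 11 (attained at k = 0)
  C[1][1] = min over k of (A[1][0] + B[0][1] = 1 + 3 = 4, A[1][1] + B[1][1] = 10 + 9 = 19) = 4 (attained at k = 0)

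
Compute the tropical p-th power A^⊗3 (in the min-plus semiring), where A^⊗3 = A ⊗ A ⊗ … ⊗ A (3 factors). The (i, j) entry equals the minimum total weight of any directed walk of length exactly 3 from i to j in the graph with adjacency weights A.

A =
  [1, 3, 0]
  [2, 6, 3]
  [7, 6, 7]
A^⊗3 =
  [3, 5, 2]
  [4, 6, 3]
  [9, 11, 8]

Each entry (A^⊗3)_ij equals the minimum over all length-3 walks i = v_0 → v_1 → … → v_3 = j of Σ_t A[v_t][v_{t+1}]. For example, for (i, j) = (0, 2) we minimise over 9 possible intermediate vertex sequences; the minimum is 2, attained along the walk 0 → 0 → 0 → 2.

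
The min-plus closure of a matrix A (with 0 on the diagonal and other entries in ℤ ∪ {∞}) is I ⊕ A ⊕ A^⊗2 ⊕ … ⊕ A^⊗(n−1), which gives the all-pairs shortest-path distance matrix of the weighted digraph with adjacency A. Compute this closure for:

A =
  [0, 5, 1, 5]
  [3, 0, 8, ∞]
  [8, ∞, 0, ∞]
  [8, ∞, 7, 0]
Closure =
  [0, 5, 1, 5]
  [3, 0, 4, 8]
  [8, 13, 0, 13]
  [8, 13, 7, 0]

This is the Floyd-Warshall all-pairs shortest-path computation. For each intermediate vertex k = 0, 1, …, 3, update dist[i][j] ← min(dist[i][j], dist[i][k] + dist[k][j]). The final matrix gives, for each (i, j), the minimum total weight of any directed path from i to j (possibly empty when i = j).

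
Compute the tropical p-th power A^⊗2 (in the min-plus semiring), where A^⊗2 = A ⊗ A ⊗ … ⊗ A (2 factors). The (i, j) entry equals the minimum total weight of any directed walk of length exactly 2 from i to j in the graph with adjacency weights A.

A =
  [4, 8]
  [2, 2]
A^⊗2 =
  [8, 10]
  [4, 4]

Each entry (A^⊗2)_ij equals the minimum over all length-2 walks i = v_0 → v_1 → … → v_2 = j of Σ_t A[v_t][v_{t+1}]. For example, for (i, j) = (0, 1) we minimise over 2 possible intermediate vertex sequences; the minimum is 10, attained along the walk 0 → 1 → 1.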